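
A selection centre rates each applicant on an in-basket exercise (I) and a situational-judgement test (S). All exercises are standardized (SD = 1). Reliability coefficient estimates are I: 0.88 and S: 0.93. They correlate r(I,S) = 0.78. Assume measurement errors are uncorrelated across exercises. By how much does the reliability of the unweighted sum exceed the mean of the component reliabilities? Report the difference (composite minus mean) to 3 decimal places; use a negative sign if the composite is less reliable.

0.042

Var(sum) = 2 + 1.56 = 3.56; true-score variance = 1.81 + 1.56 = 3.37; composite reliability = 0.9466.
Mean component reliability = 0.9050.
Difference = 0.9466 − 0.9050 = 0.042.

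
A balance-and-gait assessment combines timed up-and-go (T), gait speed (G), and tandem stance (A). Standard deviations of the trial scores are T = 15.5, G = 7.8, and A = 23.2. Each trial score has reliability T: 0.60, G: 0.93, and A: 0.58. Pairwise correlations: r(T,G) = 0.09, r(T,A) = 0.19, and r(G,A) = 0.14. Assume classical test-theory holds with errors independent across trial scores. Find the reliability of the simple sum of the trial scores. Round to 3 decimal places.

0.689

Var(T+G+A) = 15.5² + 7.8² + 23.2² + 2·[15.5·7.8·0.09 + 15.5·23.2·0.19 + 7.8·23.2·0.14] = 839.33 + 209.079 = 1048.41.
Under uncorrelated errors the observed covariances equal the true-score covariances, so only the own-variance terms attenuate.
True-score variance = [15.5²·0.60 + 7.8²·0.93 + 23.2²·0.58] + 209.079 = 512.91 + 209.079 = 721.989.
Reliability = 721.989 / 1048.41 = 0.689.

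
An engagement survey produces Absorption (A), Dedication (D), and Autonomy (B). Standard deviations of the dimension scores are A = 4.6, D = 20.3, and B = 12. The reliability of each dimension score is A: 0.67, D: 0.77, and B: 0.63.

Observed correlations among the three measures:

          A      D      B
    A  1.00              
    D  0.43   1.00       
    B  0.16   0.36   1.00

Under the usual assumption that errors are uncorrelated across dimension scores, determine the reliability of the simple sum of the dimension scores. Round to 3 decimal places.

0.818

Var(A+D+B) = 4.6² + 20.3² + 12² + 2·[4.6·20.3·0.43 + 4.6·12·0.16 + 20.3·12·0.36] = 577.25 + 273.363 = 850.613.
Because errors are independent across components, Cov(Tᵢ,Tⱼ) = Cov(Xᵢ,Xⱼ); the off-diagonal part of the true-score variance is the same as above.
True-score variance = [4.6²·0.67 + 20.3²·0.77 + 12²·0.63] + 273.363 = 422.207 + 273.363 = 695.569.
Reliability = 695.569 / 850.613 = 0.818.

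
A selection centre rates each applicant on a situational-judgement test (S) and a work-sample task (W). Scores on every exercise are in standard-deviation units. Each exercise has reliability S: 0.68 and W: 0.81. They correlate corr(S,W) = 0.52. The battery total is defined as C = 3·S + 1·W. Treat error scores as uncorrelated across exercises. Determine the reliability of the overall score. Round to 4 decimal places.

Var(C) = 3² + 1 + 2·[3·0.52] = 10 + 3.12 = 13.12.
With uncorrelated errors the cross-covariances are all true-score covariance, so they carry over unchanged; only the diagonal terms shrink to ρᵢσᵢ².
True-score variance = [3²·0.68 + 0.81] + 3.12 = 6.93 + 3.12 = 10.05.
Reliability = 10.05 / 13.12 = 0.7660.

0.7660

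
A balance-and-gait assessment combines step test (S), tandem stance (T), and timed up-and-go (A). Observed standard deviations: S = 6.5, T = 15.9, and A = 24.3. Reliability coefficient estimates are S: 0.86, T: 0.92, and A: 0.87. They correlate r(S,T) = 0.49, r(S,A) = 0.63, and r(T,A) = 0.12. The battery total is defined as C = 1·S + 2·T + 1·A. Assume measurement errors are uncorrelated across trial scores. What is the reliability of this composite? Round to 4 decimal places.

Var(C) = 6.5² + 2²·15.9² + 24.3² + 2·[2·6.5·15.9·0.49 + 6.5·24.3·0.63 + 2·15.9·24.3·0.12] = 1643.98 + 587.041 = 2231.02.
Because errors are independent across components, Cov(Tᵢ,Tⱼ) = Cov(Xᵢ,Xⱼ); the off-diagonal part of the true-score variance is the same as above.
True-score variance = [6.5²·0.86 + 2²·15.9²·0.92 + 24.3²·0.87] + 587.041 = 1480.4 + 587.041 = 2067.44.
Reliability = 2067.44 / 2231.02 = 0.9267.

0.9267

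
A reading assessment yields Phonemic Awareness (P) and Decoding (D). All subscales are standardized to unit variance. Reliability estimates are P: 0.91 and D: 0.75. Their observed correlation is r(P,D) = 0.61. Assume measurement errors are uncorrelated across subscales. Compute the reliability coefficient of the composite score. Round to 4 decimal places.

Var(P+D) = 2 + 2·[0.61] = 2 + 1.22 = 3.22.
With uncorrelated errors the cross-covariances are all true-score covariance, so they carry over unchanged; only the diagonal terms shrink to ρᵢσᵢ².
True-score variance = [0.91 + 0.75] + 1.22 = 1.66 + 1.22 = 2.88.
Reliability = 2.88 / 3.22 = 0.8944.

0.8944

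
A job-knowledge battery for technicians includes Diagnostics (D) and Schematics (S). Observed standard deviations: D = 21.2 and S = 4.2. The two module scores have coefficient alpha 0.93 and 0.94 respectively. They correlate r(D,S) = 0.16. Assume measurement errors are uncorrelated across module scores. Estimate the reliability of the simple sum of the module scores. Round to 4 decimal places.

Var(D+S) = 21.2² + 4.2² + 2·[21.2·4.2·0.16] = 467.08 + 28.4928 = 495.573.
Under uncorrelated errors the observed covariances equal the true-score covariances, so only the own-variance terms attenuate.
True-score variance = [21.2²·0.93 + 4.2²·0.94] + 28.4928 = 434.561 + 28.4928 = 463.054.
Reliability = 463.054 / 495.573 = 0.9344.

0.9344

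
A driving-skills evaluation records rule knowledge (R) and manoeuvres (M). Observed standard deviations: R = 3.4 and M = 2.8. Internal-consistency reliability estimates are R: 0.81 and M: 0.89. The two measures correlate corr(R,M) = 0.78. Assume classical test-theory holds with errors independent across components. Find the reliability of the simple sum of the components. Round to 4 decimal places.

Var(R+M) = 3.4² + 2.8² + 2·[3.4·2.8·0.78] = 19.4 + 14.8512 = 34.2512.
With uncorrelated errors the cross-covariances are all true-score covariance, so they carry over unchanged; only the diagonal terms shrink to ρᵢσᵢ².
True-score variance = [3.4²·0.81 + 2.8²·0.89] + 14.8512 = 16.3412 + 14.8512 = 31.1924.
Reliability = 31.1924 / 34.2512 = 0.9107.

0.9107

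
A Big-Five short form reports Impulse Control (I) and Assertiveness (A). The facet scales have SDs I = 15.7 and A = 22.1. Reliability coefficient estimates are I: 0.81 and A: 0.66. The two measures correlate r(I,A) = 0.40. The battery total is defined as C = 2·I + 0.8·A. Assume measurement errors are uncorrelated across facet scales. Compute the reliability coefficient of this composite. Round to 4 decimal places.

Var(C) = 2²·15.7² + 0.8²·22.1² + 2·[1.6·15.7·22.1·0.40] = 1298.54 + 444.122 = 1742.66.
With uncorrelated errors the cross-covariances are all true-score covariance, so they carry over unchanged; only the diagonal terms shrink to ρᵢσᵢ².
True-score variance = [2²·15.7²·0.81 + 0.8²·22.1²·0.66] + 444.122 = 1004.93 + 444.122 = 1449.05.
Reliability = 1449.05 / 1742.66 = 0.8315.

0.8315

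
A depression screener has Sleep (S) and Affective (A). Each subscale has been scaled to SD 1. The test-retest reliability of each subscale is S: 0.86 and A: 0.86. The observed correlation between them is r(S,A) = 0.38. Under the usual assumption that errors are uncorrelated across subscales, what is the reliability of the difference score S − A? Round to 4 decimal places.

0.7742

Var(S−A) = 1 + 1 − 2·0.38 = 2 − 0.76 = 1.24.
Because errors are independent across components, Cov(Tᵢ,Tⱼ) = Cov(Xᵢ,Xⱼ); the off-diagonal part of the true-score variance is the same as above.
True-score variance = [0.86 + 0.86] − 0.76 = 1.72 − 0.76 = 0.96.
Reliability = 0.96 / 1.24 = 0.7742.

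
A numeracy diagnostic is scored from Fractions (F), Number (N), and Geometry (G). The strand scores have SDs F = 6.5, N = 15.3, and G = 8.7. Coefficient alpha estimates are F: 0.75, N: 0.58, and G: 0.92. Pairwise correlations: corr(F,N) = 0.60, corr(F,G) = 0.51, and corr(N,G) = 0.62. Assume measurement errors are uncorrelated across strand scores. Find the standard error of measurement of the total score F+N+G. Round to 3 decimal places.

10.721

Var(total) = 352.03 + 342.077 = 694.107.
True-score variance = 237.094 + 342.077 = 579.172, so reliability = 0.8344.
Error variance = 694.107 − 579.172 = 114.936; SEM = √114.936 = 10.721.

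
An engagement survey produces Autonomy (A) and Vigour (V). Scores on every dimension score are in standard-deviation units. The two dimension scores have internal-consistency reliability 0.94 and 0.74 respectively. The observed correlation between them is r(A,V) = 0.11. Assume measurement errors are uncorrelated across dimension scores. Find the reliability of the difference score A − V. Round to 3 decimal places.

0.820

Var(A−V) = 1 + 1 − 2·0.11 = 2 − 0.22 = 1.78.
Because errors are independent across components, Cov(Tᵢ,Tⱼ) = Cov(Xᵢ,Xⱼ); the off-diagonal part of the true-score variance is the same as above.
True-score variance = [0.94 + 0.74] − 0.22 = 1.68 − 0.22 = 1.46.
Reliability = 1.46 / 1.78 = 0.820.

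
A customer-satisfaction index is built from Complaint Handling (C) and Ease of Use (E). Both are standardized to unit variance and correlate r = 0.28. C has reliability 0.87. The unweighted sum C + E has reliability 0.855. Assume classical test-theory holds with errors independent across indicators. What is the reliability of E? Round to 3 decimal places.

0.759

Var(C+E) = 2 + 2·0.28 = 2.560.
True-score variance = ρ_C + ρ_E + 2·0.28, so 0.855 = (0.87 + ρ_E + 0.56) / 2.560.
ρ_E = 0.855·2.560 − 0.87 − 0.56 = 0.759.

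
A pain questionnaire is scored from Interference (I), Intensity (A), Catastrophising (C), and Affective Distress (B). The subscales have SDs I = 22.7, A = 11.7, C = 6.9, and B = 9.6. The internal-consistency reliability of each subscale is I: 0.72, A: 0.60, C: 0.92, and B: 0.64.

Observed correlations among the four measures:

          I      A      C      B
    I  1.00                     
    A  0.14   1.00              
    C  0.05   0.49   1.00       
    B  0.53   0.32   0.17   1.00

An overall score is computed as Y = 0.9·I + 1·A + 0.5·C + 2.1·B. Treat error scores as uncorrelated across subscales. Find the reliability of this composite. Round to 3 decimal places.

0.812

Var(Y) = 0.9²·22.7² + 11.7² + 0.5²·6.9² + 2.1²·9.6² + 2·[0.9·22.7·11.7·0.14 + 0.45·22.7·6.9·0.05 + 1.89·22.7·9.6·0.53 + 0.5·11.7·6.9·0.49 + 2.1·11.7·9.6·0.32 + 1.05·6.9·9.6·0.17] = 972.603 + 724.721 = 1697.32.
Because errors are independent across components, Cov(Tᵢ,Tⱼ) = Cov(Xᵢ,Xⱼ); the off-diagonal part of the true-score variance is the same as above.
True-score variance = [0.9²·22.7²·0.72 + 11.7²·0.60 + 0.5²·6.9²·0.92 + 2.1²·9.6²·0.64] + 724.721 = 653.714 + 724.721 = 1378.44.
Reliability = 1378.44 / 1697.32 = 0.812.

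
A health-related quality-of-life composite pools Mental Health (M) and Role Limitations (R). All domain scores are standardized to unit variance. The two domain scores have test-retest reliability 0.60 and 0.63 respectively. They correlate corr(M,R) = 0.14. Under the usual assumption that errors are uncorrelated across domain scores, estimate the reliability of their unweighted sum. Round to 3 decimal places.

0.662

Var(M+R) = 2 + 2·[0.14] = 2 + 0.28 = 2.28.
With uncorrelated errors the cross-covariances are all true-score covariance, so they carry over unchanged; only the diagonal terms shrink to ρᵢσᵢ².
True-score variance = [0.60 + 0.63] + 0.28 = 1.23 + 0.28 = 1.51.
Reliability = 1.51 / 2.28 = 0.662.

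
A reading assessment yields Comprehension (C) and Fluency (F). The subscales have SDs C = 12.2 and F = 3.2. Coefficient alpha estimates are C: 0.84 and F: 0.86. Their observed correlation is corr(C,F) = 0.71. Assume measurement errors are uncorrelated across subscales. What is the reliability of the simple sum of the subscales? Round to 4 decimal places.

Var(C+F) = 12.2² + 3.2² + 2·[12.2·3.2·0.71] = 159.08 + 55.4368 = 214.517.
Because errors are independent across components, Cov(Tᵢ,Tⱼ) = Cov(Xᵢ,Xⱼ); the off-diagonal part of the true-score variance is the same as above.
True-score variance = [12.2²·0.84 + 3.2²·0.86] + 55.4368 = 133.832 + 55.4368 = 189.269.
Reliability = 189.269 / 214.517 = 0.8823.

0.8823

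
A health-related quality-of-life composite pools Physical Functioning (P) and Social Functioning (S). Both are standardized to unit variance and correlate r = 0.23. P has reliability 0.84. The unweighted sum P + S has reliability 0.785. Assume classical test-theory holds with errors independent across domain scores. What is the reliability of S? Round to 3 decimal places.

0.631

Var(P+S) = 2 + 2·0.23 = 2.460.
True-score variance = ρ_P + ρ_S + 2·0.23, so 0.785 = (0.84 + ρ_S + 0.46) / 2.460.
ρ_S = 0.785·2.460 − 0.84 − 0.46 = 0.631.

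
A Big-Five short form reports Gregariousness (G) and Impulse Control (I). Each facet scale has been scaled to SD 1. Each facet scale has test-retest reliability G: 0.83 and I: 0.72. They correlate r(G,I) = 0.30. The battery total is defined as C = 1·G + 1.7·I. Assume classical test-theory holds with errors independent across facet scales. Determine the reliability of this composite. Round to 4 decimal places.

0.8006

Var(C) = 1 + 1.7² + 2·[1.7·0.30] = 3.89 + 1.02 = 4.91.
Because errors are independent across components, Cov(Tᵢ,Tⱼ) = Cov(Xᵢ,Xⱼ); the off-diagonal part of the true-score variance is the same as above.
True-score variance = [0.83 + 1.7²·0.72] + 1.02 = 2.9108 + 1.02 = 3.9308.
Reliability = 3.9308 / 4.91 = 0.8006.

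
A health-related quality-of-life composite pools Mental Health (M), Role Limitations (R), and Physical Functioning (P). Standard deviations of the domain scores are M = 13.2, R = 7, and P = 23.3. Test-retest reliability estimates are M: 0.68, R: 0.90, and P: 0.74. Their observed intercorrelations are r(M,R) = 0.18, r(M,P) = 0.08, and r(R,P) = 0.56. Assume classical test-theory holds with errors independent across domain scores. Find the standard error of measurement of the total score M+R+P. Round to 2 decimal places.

Var(total) = 766.13 + 265.146 = 1031.28.
True-score variance = 564.322 + 265.146 = 829.467, so reliability = 0.8043.
Error variance = 1031.28 − 829.467 = 201.808; SEM = √201.808 = 14.21.

14.21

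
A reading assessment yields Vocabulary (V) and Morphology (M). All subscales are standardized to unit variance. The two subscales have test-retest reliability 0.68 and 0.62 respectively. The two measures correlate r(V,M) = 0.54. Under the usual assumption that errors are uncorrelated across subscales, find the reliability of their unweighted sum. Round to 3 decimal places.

Var(V+M) = 2 + 2·[0.54] = 2 + 1.08 = 3.08.
Because errors are independent across components, Cov(Tᵢ,Tⱼ) = Cov(Xᵢ,Xⱼ); the off-diagonal part of the true-score variance is the same as above.
True-score variance = [0.68 + 0.62] + 1.08 = 1.3 + 1.08 = 2.38.
Reliability = 2.38 / 3.08 = 0.773.

0.773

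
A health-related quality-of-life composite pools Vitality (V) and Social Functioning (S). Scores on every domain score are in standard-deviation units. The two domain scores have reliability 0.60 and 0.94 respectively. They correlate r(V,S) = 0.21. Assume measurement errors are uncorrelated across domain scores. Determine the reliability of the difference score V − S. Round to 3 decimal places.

0.709

Var(V−S) = 1 + 1 − 2·0.21 = 2 − 0.42 = 1.58.
With uncorrelated errors the cross-covariances are all true-score covariance, so they carry over unchanged; only the diagonal terms shrink to ρᵢσᵢ².
True-score variance = [0.60 + 0.94] − 0.42 = 1.54 − 0.42 = 1.12.
Reliability = 1.12 / 1.58 = 0.709.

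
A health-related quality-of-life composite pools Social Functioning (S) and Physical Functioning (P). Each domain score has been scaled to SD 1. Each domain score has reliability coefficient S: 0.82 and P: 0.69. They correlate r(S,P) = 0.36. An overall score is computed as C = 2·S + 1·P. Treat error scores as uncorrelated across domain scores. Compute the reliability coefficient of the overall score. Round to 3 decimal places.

Var(C) = 2² + 1 + 2·[2·0.36] = 5 + 1.44 = 6.44.
Under uncorrelated errors the observed covariances equal the true-score covariances, so only the own-variance terms attenuate.
True-score variance = [2²·0.82 + 0.69] + 1.44 = 3.97 + 1.44 = 5.41.
Reliability = 5.41 / 6.44 = 0.840.

0.840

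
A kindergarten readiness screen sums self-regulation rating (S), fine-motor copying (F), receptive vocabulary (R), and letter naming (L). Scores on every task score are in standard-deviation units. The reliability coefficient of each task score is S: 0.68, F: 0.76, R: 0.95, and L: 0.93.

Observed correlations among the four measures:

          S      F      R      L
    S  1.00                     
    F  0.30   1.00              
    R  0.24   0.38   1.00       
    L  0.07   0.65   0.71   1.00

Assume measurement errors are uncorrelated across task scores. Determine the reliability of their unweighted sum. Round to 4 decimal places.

0.9218

Var(S+F+R+L) = 4 + 2·[0.30 + 0.24 + 0.07 + 0.38 + 0.65 + 0.71] = 4 + 4.7 = 8.7.
Because errors are independent across components, Cov(Tᵢ,Tⱼ) = Cov(Xᵢ,Xⱼ); the off-diagonal part of the true-score variance is the same as above.
True-score variance = [0.68 + 0.76 + 0.95 + 0.93] + 4.7 = 3.32 + 4.7 = 8.02.
Reliability = 8.02 / 8.7 = 0.9218.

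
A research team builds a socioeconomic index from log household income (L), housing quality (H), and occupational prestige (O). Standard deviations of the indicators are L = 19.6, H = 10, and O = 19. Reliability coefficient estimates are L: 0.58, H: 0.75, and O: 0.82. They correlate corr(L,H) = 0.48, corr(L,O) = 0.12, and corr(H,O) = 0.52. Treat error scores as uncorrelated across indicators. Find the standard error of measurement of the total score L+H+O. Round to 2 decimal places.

15.85

Var(total) = 845.16 + 475.136 = 1320.3.
True-score variance = 593.833 + 475.136 = 1068.97, so reliability = 0.8096.
Error variance = 1320.3 − 1068.97 = 251.327; SEM = √251.327 = 15.85.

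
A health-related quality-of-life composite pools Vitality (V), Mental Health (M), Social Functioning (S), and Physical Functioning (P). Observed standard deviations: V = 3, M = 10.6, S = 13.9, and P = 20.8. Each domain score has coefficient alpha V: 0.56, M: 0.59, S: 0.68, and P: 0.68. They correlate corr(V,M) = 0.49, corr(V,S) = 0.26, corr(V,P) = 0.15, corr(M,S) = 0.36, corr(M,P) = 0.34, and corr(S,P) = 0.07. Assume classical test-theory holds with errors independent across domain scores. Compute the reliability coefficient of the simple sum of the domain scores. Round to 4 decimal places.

Var(V+M+S+P) = 3² + 10.6² + 13.9² + 20.8² + 2·[3·10.6·0.49 + 3·13.9·0.26 + 3·20.8·0.15 + 10.6·13.9·0.36 + 10.6·20.8·0.34 + 13.9·20.8·0.07] = 747.21 + 368.056 = 1115.27.
Because errors are independent across components, Cov(Tᵢ,Tⱼ) = Cov(Xᵢ,Xⱼ); the off-diagonal part of the true-score variance is the same as above.
True-score variance = [3²·0.56 + 10.6²·0.59 + 13.9²·0.68 + 20.8²·0.68] + 368.056 = 496.91 + 368.056 = 864.966.
Reliability = 864.966 / 1115.27 = 0.7756.

0.7756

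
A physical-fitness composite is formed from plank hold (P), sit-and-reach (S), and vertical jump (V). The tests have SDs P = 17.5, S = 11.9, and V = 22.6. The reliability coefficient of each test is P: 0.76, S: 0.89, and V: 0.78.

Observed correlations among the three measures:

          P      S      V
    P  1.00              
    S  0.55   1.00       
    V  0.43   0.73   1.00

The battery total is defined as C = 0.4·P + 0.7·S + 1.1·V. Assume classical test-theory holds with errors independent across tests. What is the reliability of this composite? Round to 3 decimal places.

Var(C) = 0.4²·17.5² + 0.7²·11.9² + 1.1²·22.6² + 2·[0.28·17.5·11.9·0.55 + 0.44·17.5·22.6·0.43 + 0.77·11.9·22.6·0.73] = 736.409 + 516.141 = 1252.55.
Because errors are independent across components, Cov(Tᵢ,Tⱼ) = Cov(Xᵢ,Xⱼ); the off-diagonal part of the true-score variance is the same as above.
True-score variance = [0.4²·17.5²·0.76 + 0.7²·11.9²·0.89 + 1.1²·22.6²·0.78] + 516.141 = 581.051 + 516.141 = 1097.19.
Reliability = 1097.19 / 1252.55 = 0.876.

0.876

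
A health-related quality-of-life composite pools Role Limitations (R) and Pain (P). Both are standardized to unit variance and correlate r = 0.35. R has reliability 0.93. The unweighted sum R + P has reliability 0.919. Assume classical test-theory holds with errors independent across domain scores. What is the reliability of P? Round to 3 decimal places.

0.851

Var(R+P) = 2 + 2·0.35 = 2.700.
True-score variance = ρ_R + ρ_P + 2·0.35, so 0.919 = (0.93 + ρ_P + 0.70) / 2.700.
ρ_P = 0.919·2.700 − 0.93 − 0.70 = 0.851.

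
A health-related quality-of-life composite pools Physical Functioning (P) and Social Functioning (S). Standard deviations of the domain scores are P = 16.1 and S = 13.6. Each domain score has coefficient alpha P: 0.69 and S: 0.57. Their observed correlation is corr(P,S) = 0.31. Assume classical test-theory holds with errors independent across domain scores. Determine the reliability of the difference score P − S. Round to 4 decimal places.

0.4816

Var(P−S) = 16.1² + 13.6² − 2·16.1·13.6·0.31 = 444.17 − 135.755 = 308.415.
With uncorrelated errors the cross-covariances are all true-score covariance, so they carry over unchanged; only the diagonal terms shrink to ρᵢσᵢ².
True-score variance = [16.1²·0.69 + 13.6²·0.57] − 135.755 = 284.282 − 135.755 = 148.527.
Reliability = 148.527 / 308.415 = 0.4816.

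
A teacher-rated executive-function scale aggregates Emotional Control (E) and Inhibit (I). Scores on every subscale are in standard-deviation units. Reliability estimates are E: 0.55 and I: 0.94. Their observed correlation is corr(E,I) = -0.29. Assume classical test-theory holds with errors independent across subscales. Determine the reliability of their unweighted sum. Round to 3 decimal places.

Var(E+I) = 2 + 2·[(-0.29)] = 2 − 0.58 = 1.42.
Under uncorrelated errors the observed covariances equal the true-score covariances, so only the own-variance terms attenuate.
True-score variance = [0.55 + 0.94] − 0.58 = 1.49 − 0.58 = 0.91.
Reliability = 0.91 / 1.42 = 0.641.

0.641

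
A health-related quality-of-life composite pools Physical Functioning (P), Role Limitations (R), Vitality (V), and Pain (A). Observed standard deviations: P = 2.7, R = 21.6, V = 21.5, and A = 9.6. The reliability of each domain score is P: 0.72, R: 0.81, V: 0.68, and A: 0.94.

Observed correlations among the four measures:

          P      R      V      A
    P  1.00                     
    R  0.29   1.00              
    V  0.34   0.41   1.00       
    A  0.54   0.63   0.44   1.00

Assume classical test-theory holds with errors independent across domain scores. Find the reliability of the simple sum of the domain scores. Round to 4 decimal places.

Var(P+R+V+A) = 2.7² + 21.6² + 21.5² + 9.6² + 2·[2.7·21.6·0.29 + 2.7·21.5·0.34 + 2.7·9.6·0.54 + 21.6·21.5·0.41 + 21.6·9.6·0.63 + 21.5·9.6·0.44] = 1028.26 + 925.007 = 1953.27.
With uncorrelated errors the cross-covariances are all true-score covariance, so they carry over unchanged; only the diagonal terms shrink to ρᵢσᵢ².
True-score variance = [2.7²·0.72 + 21.6²·0.81 + 21.5²·0.68 + 9.6²·0.94] + 925.007 = 784.123 + 925.007 = 1709.13.
Reliability = 1709.13 / 1953.27 = 0.8750.

0.8750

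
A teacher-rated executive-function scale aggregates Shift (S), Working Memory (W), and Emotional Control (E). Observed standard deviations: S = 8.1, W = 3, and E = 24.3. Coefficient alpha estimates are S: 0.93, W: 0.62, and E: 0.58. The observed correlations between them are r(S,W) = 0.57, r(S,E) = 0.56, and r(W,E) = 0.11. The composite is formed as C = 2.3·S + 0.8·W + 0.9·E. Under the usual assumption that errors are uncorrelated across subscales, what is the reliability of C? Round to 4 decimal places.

Var(C) = 2.3²·8.1² + 0.8²·3² + 0.9²·24.3² + 2·[1.84·8.1·3·0.57 + 2.07·8.1·24.3·0.56 + 0.72·3·24.3·0.11] = 831.134 + 518.85 = 1349.98.
Under uncorrelated errors the observed covariances equal the true-score covariances, so only the own-variance terms attenuate.
True-score variance = [2.3²·8.1²·0.93 + 0.8²·3²·0.62 + 0.9²·24.3²·0.58] + 518.85 = 603.765 + 518.85 = 1122.61.
Reliability = 1122.61 / 1349.98 = 0.8316.

0.8316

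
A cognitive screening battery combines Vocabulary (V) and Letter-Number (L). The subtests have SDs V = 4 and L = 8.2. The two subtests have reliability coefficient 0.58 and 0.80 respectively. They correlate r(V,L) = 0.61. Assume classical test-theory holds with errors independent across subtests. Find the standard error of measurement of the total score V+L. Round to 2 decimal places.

Var(total) = 83.24 + 40.016 = 123.256.
True-score variance = 63.072 + 40.016 = 103.088, so reliability = 0.8364.
Error variance = 123.256 − 103.088 = 20.168; SEM = √20.168 = 4.49.

4.49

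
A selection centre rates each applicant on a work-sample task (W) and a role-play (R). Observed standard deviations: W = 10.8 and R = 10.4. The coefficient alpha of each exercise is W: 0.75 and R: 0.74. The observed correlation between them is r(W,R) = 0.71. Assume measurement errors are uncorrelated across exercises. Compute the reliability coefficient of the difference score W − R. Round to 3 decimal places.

Var(W−R) = 10.8² + 10.4² − 2·10.8·10.4·0.71 = 224.8 − 159.494 = 65.3056.
Under uncorrelated errors the observed covariances equal the true-score covariances, so only the own-variance terms attenuate.
True-score variance = [10.8²·0.75 + 10.4²·0.74] − 159.494 = 167.518 − 159.494 = 8.024.
Reliability = 8.024 / 65.3056 = 0.123.

0.123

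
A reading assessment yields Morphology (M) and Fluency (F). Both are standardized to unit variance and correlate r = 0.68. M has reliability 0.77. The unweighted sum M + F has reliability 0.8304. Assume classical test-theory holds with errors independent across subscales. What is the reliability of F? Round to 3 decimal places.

Var(M+F) = 2 + 2·0.68 = 3.360.
True-score variance = ρ_M + ρ_F + 2·0.68, so 0.8304 = (0.77 + ρ_F + 1.36) / 3.360.
ρ_F = 0.8304·3.360 − 0.77 − 1.36 = 0.660.

0.660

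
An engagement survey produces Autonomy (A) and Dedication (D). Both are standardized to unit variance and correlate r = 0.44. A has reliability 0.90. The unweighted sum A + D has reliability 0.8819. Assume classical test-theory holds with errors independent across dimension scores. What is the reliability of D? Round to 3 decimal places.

0.760

Var(A+D) = 2 + 2·0.44 = 2.880.
True-score variance = ρ_A + ρ_D + 2·0.44, so 0.8819 = (0.90 + ρ_D + 0.88) / 2.880.
ρ_D = 0.8819·2.880 − 0.90 − 0.88 = 0.760.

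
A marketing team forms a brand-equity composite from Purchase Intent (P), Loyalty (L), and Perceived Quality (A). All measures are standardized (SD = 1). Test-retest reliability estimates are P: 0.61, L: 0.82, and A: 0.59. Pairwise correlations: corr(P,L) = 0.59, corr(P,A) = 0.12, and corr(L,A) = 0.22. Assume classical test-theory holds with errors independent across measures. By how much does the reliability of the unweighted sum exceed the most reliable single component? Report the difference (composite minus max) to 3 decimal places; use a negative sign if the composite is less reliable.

-0.022

Var(sum) = 3 + 1.86 = 4.86; true-score variance = 2.02 + 1.86 = 3.88; composite reliability = 0.7984.
Max component reliability = 0.8200.
Difference = 0.7984 − 0.8200 = -0.022.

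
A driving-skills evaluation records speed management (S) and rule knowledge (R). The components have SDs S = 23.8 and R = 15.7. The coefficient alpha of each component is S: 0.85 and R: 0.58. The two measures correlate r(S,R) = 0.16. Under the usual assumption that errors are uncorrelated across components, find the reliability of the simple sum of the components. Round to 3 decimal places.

0.798

Var(S+R) = 23.8² + 15.7² + 2·[23.8·15.7·0.16] = 812.93 + 119.571 = 932.501.
With uncorrelated errors the cross-covariances are all true-score covariance, so they carry over unchanged; only the diagonal terms shrink to ρᵢσᵢ².
True-score variance = [23.8²·0.85 + 15.7²·0.58] + 119.571 = 624.438 + 119.571 = 744.009.
Reliability = 744.009 / 932.501 = 0.798.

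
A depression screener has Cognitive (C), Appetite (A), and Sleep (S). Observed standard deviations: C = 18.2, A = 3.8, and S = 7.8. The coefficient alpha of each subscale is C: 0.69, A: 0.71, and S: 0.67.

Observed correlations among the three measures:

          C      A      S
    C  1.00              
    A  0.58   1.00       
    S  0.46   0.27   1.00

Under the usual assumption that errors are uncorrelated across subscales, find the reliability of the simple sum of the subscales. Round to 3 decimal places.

0.800

Var(C+A+S) = 18.2² + 3.8² + 7.8² + 2·[18.2·3.8·0.58 + 18.2·7.8·0.46 + 3.8·7.8·0.27] = 406.52 + 226.834 = 633.354.
With uncorrelated errors the cross-covariances are all true-score covariance, so they carry over unchanged; only the diagonal terms shrink to ρᵢσᵢ².
True-score variance = [18.2²·0.69 + 3.8²·0.71 + 7.8²·0.67] + 226.834 = 279.571 + 226.834 = 506.405.
Reliability = 506.405 / 633.354 = 0.800.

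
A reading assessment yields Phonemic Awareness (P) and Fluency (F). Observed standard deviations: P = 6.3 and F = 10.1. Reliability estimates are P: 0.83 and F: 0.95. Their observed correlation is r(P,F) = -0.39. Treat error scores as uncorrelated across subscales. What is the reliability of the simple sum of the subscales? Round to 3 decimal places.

Var(P+F) = 6.3² + 10.1² + 2·[6.3·10.1·(-0.39)] = 141.7 − 49.6314 = 92.0686.
With uncorrelated errors the cross-covariances are all true-score covariance, so they carry over unchanged; only the diagonal terms shrink to ρᵢσᵢ².
True-score variance = [6.3²·0.83 + 10.1²·0.95] − 49.6314 = 129.852 − 49.6314 = 80.2208.
Reliability = 80.2208 / 92.0686 = 0.871.

0.871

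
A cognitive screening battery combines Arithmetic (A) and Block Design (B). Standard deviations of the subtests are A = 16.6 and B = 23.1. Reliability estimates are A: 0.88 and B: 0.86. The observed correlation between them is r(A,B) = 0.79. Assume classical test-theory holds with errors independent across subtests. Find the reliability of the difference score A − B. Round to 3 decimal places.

Var(A−B) = 16.6² + 23.1² − 2·16.6·23.1·0.79 = 809.17 − 605.867 = 203.303.
Because errors are independent across components, Cov(Tᵢ,Tⱼ) = Cov(Xᵢ,Xⱼ); the off-diagonal part of the true-score variance is the same as above.
True-score variance = [16.6²·0.88 + 23.1²·0.86] − 605.867 = 701.397 − 605.867 = 95.5306.
Reliability = 95.5306 / 203.303 = 0.470.

0.470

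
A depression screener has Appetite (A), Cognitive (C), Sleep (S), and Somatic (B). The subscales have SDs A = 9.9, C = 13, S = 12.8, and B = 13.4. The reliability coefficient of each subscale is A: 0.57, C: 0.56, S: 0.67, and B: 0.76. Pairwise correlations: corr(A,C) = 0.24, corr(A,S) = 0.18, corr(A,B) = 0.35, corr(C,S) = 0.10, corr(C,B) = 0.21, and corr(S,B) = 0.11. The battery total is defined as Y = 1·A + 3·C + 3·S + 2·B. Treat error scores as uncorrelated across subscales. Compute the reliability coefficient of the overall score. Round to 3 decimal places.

Var(Y) = 9.9² + 3²·13² + 3²·12.8² + 2²·13.4² + 2·[3·9.9·13·0.24 + 3·9.9·12.8·0.18 + 2·9.9·13.4·0.35 + 9·13·12.8·0.10 + 6·13·13.4·0.21 + 6·12.8·13.4·0.11] = 3811.81 + 1472.82 = 5284.63.
Under uncorrelated errors the observed covariances equal the true-score covariances, so only the own-variance terms attenuate.
True-score variance = [9.9²·0.57 + 3²·13²·0.56 + 3²·12.8²·0.67 + 2²·13.4²·0.76] + 1472.82 = 2441.44 + 1472.82 = 3914.26.
Reliability = 3914.26 / 5284.63 = 0.741.

0.741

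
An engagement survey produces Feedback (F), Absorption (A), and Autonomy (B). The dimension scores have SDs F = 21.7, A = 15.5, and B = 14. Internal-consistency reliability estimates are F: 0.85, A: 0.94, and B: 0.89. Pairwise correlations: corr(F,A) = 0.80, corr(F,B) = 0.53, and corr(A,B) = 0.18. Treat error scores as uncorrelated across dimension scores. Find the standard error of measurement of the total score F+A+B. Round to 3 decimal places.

Var(total) = 907.14 + 938.308 = 1845.45.
True-score variance = 800.531 + 938.308 = 1738.84, so reliability = 0.9422.
Error variance = 1845.45 − 1738.84 = 106.608; SEM = √106.608 = 10.325.

10.325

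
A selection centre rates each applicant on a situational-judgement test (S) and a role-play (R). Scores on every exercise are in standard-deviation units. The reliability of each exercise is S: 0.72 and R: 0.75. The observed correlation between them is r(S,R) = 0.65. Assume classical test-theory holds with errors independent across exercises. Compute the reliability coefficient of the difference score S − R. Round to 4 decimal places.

Var(S−R) = 1 + 1 − 2·0.65 = 2 − 1.3 = 0.7.
With uncorrelated errors the cross-covariances are all true-score covariance, so they carry over unchanged; only the diagonal terms shrink to ρᵢσᵢ².
True-score variance = [0.72 + 0.75] − 1.3 = 1.47 − 1.3 = 0.17.
Reliability = 0.17 / 0.7 = 0.2429.

0.2429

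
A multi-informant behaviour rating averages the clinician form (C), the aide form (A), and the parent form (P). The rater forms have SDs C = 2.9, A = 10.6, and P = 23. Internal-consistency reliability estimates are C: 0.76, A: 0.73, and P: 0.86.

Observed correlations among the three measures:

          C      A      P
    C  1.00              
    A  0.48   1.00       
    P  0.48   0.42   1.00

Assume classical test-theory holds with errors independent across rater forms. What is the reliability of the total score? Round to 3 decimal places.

0.888

Var(C+A+P) = 2.9² + 10.6² + 23² + 2·[2.9·10.6·0.48 + 2.9·23·0.48 + 10.6·23·0.42] = 649.77 + 298.334 = 948.104.
Under uncorrelated errors the observed covariances equal the true-score covariances, so only the own-variance terms attenuate.
True-score variance = [2.9²·0.76 + 10.6²·0.73 + 23²·0.86] + 298.334 = 543.354 + 298.334 = 841.689.
Reliability = 841.689 / 948.104 = 0.888.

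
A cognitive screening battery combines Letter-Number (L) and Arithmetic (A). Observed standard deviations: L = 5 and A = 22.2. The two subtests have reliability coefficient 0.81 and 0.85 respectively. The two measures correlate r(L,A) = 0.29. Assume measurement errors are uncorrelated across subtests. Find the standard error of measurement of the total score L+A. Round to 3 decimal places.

8.870

Var(total) = 517.84 + 64.38 = 582.22.
True-score variance = 439.164 + 64.38 = 503.544, so reliability = 0.8649.
Error variance = 582.22 − 503.544 = 78.676; SEM = √78.676 = 8.870.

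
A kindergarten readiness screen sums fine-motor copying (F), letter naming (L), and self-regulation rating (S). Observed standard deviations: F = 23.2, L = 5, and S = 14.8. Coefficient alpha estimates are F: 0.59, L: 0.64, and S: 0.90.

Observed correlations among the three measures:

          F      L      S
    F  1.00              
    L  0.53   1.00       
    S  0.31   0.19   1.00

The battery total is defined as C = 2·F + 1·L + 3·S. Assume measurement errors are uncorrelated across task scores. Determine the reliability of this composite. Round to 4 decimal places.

0.8109

Var(C) = 2²·23.2² + 5² + 3²·14.8² + 2·[2·23.2·5·0.53 + 6·23.2·14.8·0.31 + 3·5·14.8·0.19] = 4149.32 + 1607.58 = 5756.9.
Under uncorrelated errors the observed covariances equal the true-score covariances, so only the own-variance terms attenuate.
True-score variance = [2²·23.2²·0.59 + 5²·0.64 + 3²·14.8²·0.90] + 1607.58 = 3060.47 + 1607.58 = 4668.05.
Reliability = 4668.05 / 5756.9 = 0.8109.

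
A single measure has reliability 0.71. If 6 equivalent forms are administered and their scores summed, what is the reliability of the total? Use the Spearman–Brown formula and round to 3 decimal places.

ρ_k = kρ / (1 + (k−1)ρ) = 6·0.71 / (1 + 5·0.71) = 4.260 / 4.550 = 0.936.

0.936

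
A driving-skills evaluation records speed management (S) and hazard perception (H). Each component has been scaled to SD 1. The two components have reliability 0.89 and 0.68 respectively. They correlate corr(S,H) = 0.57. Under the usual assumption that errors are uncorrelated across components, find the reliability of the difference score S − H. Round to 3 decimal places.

Var(S−H) = 1 + 1 − 2·0.57 = 2 − 1.14 = 0.86.
With uncorrelated errors the cross-covariances are all true-score covariance, so they carry over unchanged; only the diagonal terms shrink to ρᵢσᵢ².
True-score variance = [0.89 + 0.68] − 1.14 = 1.57 − 1.14 = 0.43.
Reliability = 0.43 / 0.86 = 0.500.

0.500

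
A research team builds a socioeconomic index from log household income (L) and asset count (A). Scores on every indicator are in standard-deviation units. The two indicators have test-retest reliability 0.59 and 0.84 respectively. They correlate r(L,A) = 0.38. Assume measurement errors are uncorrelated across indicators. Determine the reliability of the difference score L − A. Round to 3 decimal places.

Var(L−A) = 1 + 1 − 2·0.38 = 2 − 0.76 = 1.24.
With uncorrelated errors the cross-covariances are all true-score covariance, so they carry over unchanged; only the diagonal terms shrink to ρᵢσᵢ².
True-score variance = [0.59 + 0.84] − 0.76 = 1.43 − 0.76 = 0.67.
Reliability = 0.67 / 1.24 = 0.540.

0.540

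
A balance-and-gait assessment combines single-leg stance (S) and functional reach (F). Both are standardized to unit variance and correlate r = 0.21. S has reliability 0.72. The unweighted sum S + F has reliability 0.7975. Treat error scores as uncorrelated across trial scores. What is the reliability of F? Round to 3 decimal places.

Var(S+F) = 2 + 2·0.21 = 2.420.
True-score variance = ρ_S + ρ_F + 2·0.21, so 0.7975 = (0.72 + ρ_F + 0.42) / 2.420.
ρ_F = 0.7975·2.420 − 0.72 − 0.42 = 0.790.

0.790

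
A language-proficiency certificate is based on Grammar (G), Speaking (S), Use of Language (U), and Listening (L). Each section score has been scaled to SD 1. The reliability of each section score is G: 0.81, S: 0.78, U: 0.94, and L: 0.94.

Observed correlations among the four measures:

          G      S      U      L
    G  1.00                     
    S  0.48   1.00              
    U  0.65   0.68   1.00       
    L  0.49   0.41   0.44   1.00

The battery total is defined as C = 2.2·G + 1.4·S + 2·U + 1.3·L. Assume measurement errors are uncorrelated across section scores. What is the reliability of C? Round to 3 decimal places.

0.946

Var(C) = 2.2² + 1.4² + 2² + 1.3² + 2·[3.08·0.48 + 4.4·0.65 + 2.86·0.49 + 2.8·0.68 + 1.82·0.41 + 2.6·0.44] = 12.49 + 19.068 = 31.558.
With uncorrelated errors the cross-covariances are all true-score covariance, so they carry over unchanged; only the diagonal terms shrink to ρᵢσᵢ².
True-score variance = [2.2²·0.81 + 1.4²·0.78 + 2²·0.94 + 1.3²·0.94] + 19.068 = 10.7978 + 19.068 = 29.8658.
Reliability = 29.8658 / 31.558 = 0.946.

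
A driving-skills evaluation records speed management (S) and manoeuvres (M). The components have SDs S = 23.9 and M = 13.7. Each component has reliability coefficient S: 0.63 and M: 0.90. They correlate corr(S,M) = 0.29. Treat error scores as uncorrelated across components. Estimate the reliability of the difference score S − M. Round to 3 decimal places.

0.596

Var(S−M) = 23.9² + 13.7² − 2·23.9·13.7·0.29 = 758.9 − 189.909 = 568.991.
Because errors are independent across components, Cov(Tᵢ,Tⱼ) = Cov(Xᵢ,Xⱼ); the off-diagonal part of the true-score variance is the same as above.
True-score variance = [23.9²·0.63 + 13.7²·0.90] − 189.909 = 528.783 − 189.909 = 338.874.
Reliability = 338.874 / 568.991 = 0.596.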